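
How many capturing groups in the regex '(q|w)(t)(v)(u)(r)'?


To count capturing groups, count each '(' that starts a group.
Pattern: '(q|w)(t)(v)(u)(r)'
Walking through the pattern:
  Position 0: '(' -> group #1
  Position 5: '(' -> group #2
  Position 8: '(' -> group #3
  Position 11: '(' -> group #4
  Position 14: '(' -> group #5
Total capturing groups: 5

5


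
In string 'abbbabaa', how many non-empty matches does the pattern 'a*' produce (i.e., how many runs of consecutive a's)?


Pattern 'a*' matches zero or more a's. We want non-empty runs of consecutive a's.
String: 'abbbabaa'
Walking through the string to find runs of a's:
  Run 1: positions 0-0 -> 'a'
  Run 2: positions 4-4 -> 'a'
  Run 3: positions 6-7 -> 'aa'
Non-empty runs found: ['a', 'a', 'aa']
Count: 3

3


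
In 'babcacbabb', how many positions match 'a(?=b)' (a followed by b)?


Lookahead 'a(?=b)' matches 'a' only when followed by 'b'.
String: 'babcacbabb'
Checking each position where char is 'a':
  pos 1: 'a' -> MATCH (next='b')
  pos 4: 'a' -> no (next='c')
  pos 7: 'a' -> MATCH (next='b')
Matching positions: [1, 7]
Count: 2

2


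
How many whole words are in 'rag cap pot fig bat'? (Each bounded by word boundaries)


Word boundaries (\b) mark the start/end of each word.
Text: 'rag cap pot fig bat'
Splitting by whitespace:
  Word 1: 'rag'
  Word 2: 'cap'
  Word 3: 'pot'
  Word 4: 'fig'
  Word 5: 'bat'
Total whole words: 5

5


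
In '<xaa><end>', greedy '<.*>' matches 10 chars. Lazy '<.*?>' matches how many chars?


Greedy '<.*>' tries to match as MUCH as possible.
Lazy '<.*?>' tries to match as LITTLE as possible.

String: '<xaa><end>'
Greedy '<.*>' starts at first '<' and extends to the LAST '>': '<xaa><end>' (10 chars)
Lazy '<.*?>' starts at first '<' and stops at the FIRST '>': '<xaa>' (5 chars)

5


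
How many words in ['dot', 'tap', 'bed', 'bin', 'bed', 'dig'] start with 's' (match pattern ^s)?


Pattern ^s anchors to start of word. Check which words begin with 's':
  'dot' -> no
  'tap' -> no
  'bed' -> no
  'bin' -> no
  'bed' -> no
  'dig' -> no
Matching words: []
Count: 0

0


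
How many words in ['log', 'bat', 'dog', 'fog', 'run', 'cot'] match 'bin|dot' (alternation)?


Alternation 'bin|dot' matches either 'bin' or 'dot'.
Checking each word:
  'log' -> no
  'bat' -> no
  'dog' -> no
  'fog' -> no
  'run' -> no
  'cot' -> no
Matches: []
Count: 0

0


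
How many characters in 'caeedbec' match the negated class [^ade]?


Negated class [^ade] matches any char NOT in {a, d, e}
Scanning 'caeedbec':
  pos 0: 'c' -> MATCH
  pos 1: 'a' -> no (excluded)
  pos 2: 'e' -> no (excluded)
  pos 3: 'e' -> no (excluded)
  pos 4: 'd' -> no (excluded)
  pos 5: 'b' -> MATCH
  pos 6: 'e' -> no (excluded)
  pos 7: 'c' -> MATCH
Total matches: 3

3


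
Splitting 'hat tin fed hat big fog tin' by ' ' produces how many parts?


Splitting by ' ' breaks the string at each occurrence of the separator.
Text: 'hat tin fed hat big fog tin'
Parts after split:
  Part 1: 'hat'
  Part 2: 'tin'
  Part 3: 'fed'
  Part 4: 'hat'
  Part 5: 'big'
  Part 6: 'fog'
  Part 7: 'tin'
Total parts: 7

7


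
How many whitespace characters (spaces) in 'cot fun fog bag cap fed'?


\s matches whitespace characters (spaces, tabs, etc.).
Text: 'cot fun fog bag cap fed'
This text has 6 words separated by spaces.
Number of spaces = number of words - 1 = 6 - 1 = 5

5


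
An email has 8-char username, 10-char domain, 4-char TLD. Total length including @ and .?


An email address has format: username@domain.tld
Username length: 8
'@' character: 1
Domain length: 10
'.' character: 1
TLD length: 4
Total = 8 + 1 + 10 + 1 + 4 = 24

24


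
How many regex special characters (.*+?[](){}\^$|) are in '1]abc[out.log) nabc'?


Regex special characters are: . * + ? [ ] ( ) { } \ ^ $ |
Scanning '1]abc[out.log) nabc':
  pos 1: ']' -> SPECIAL
  pos 5: '[' -> SPECIAL
  pos 9: '.' -> SPECIAL
  pos 13: ')' -> SPECIAL
Special chars found: [']', '[', '.', ')']
Total: 4

4


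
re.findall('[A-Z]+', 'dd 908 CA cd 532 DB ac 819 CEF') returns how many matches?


Pattern '[A-Z]+' finds one or more uppercase letters.
Text: 'dd 908 CA cd 532 DB ac 819 CEF'
Scanning for matches:
  Match 1: 'CA'
  Match 2: 'DB'
  Match 3: 'CEF'
Total matches: 3

3


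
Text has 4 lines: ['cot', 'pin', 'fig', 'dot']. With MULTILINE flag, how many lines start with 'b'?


With MULTILINE flag, ^ matches the start of each line.
Lines: ['cot', 'pin', 'fig', 'dot']
Checking which lines start with 'b':
  Line 1: 'cot' -> no
  Line 2: 'pin' -> no
  Line 3: 'fig' -> no
  Line 4: 'dot' -> no
Matching lines: []
Count: 0

0


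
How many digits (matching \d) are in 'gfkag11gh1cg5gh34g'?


\d matches any digit 0-9.
Scanning 'gfkag11gh1cg5gh34g':
  pos 5: '1' -> DIGIT
  pos 6: '1' -> DIGIT
  pos 9: '1' -> DIGIT
  pos 12: '5' -> DIGIT
  pos 15: '3' -> DIGIT
  pos 16: '4' -> DIGIT
Digits found: ['1', '1', '1', '5', '3', '4']
Total: 6

6


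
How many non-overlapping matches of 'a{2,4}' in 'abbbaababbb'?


Pattern 'a{2,4}' matches between 2 and 4 consecutive a's (greedy).
String: 'abbbaababbb'
Finding runs of a's and applying greedy matching:
  Run at pos 0: 'a' (length 1)
  Run at pos 4: 'aa' (length 2)
  Run at pos 7: 'a' (length 1)
Matches: ['aa']
Count: 1

1


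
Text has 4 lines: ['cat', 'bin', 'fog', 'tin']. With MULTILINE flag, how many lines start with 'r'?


With MULTILINE flag, ^ matches the start of each line.
Lines: ['cat', 'bin', 'fog', 'tin']
Checking which lines start with 'r':
  Line 1: 'cat' -> no
  Line 2: 'bin' -> no
  Line 3: 'fog' -> no
  Line 4: 'tin' -> no
Matching lines: []
Count: 0

0


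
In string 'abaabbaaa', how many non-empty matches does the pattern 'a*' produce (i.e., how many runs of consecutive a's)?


Pattern 'a*' matches zero or more a's. We want non-empty runs of consecutive a's.
String: 'abaabbaaa'
Walking through the string to find runs of a's:
  Run 1: positions 0-0 -> 'a'
  Run 2: positions 2-3 -> 'aa'
  Run 3: positions 6-8 -> 'aaa'
Non-empty runs found: ['a', 'aa', 'aaa']
Count: 3

3


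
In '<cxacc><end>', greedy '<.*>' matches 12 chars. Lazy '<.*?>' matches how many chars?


Greedy '<.*>' tries to match as MUCH as possible.
Lazy '<.*?>' tries to match as LITTLE as possible.

String: '<cxacc><end>'
Greedy '<.*>' starts at first '<' and extends to the LAST '>': '<cxacc><end>' (12 chars)
Lazy '<.*?>' starts at first '<' and stops at the FIRST '>': '<cxacc>' (7 chars)

7


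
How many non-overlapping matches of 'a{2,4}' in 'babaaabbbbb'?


Pattern 'a{2,4}' matches between 2 and 4 consecutive a's (greedy).
String: 'babaaabbbbb'
Finding runs of a's and applying greedy matching:
  Run at pos 1: 'a' (length 1)
  Run at pos 3: 'aaa' (length 3)
Matches: ['aaa']
Count: 1

1


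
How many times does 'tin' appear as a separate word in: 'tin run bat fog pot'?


Scanning each word for exact match 'tin':
  Word 1: 'tin' -> MATCH
  Word 2: 'run' -> no
  Word 3: 'bat' -> no
  Word 4: 'fog' -> no
  Word 5: 'pot' -> no
Total matches: 1

1


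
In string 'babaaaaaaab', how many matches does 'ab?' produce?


Pattern 'ab?' matches 'a' optionally followed by 'b'.
String: 'babaaaaaaab'
Scanning left to right for 'a' then checking next char:
  Match 1: 'ab' (a followed by b)
  Match 2: 'a' (a not followed by b)
  Match 3: 'a' (a not followed by b)
  Match 4: 'a' (a not followed by b)
  Match 5: 'a' (a not followed by b)
  Match 6: 'a' (a not followed by b)
  Match 7: 'a' (a not followed by b)
  Match 8: 'ab' (a followed by b)
Total matches: 8

8


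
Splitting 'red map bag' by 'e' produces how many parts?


Splitting by 'e' breaks the string at each occurrence of the separator.
Text: 'red map bag'
Parts after split:
  Part 1: 'r'
  Part 2: 'd map bag'
Total parts: 2

2


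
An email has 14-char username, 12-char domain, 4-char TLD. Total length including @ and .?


An email address has format: username@domain.tld
Username length: 14
'@' character: 1
Domain length: 12
'.' character: 1
TLD length: 4
Total = 14 + 1 + 12 + 1 + 4 = 32

32


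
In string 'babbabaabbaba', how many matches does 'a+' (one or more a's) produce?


Pattern 'a+' matches one or more consecutive a's.
String: 'babbabaabbaba'
Scanning for runs of a:
  Match 1: 'a' (length 1)
  Match 2: 'a' (length 1)
  Match 3: 'aa' (length 2)
  Match 4: 'a' (length 1)
  Match 5: 'a' (length 1)
Total matches: 5

5


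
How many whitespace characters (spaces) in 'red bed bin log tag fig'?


\s matches whitespace characters (spaces, tabs, etc.).
Text: 'red bed bin log tag fig'
This text has 6 words separated by spaces.
Number of spaces = number of words - 1 = 6 - 1 = 5

5


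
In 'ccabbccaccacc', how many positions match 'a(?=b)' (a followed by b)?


Lookahead 'a(?=b)' matches 'a' only when followed by 'b'.
String: 'ccabbccaccacc'
Checking each position where char is 'a':
  pos 2: 'a' -> MATCH (next='b')
  pos 7: 'a' -> no (next='c')
  pos 10: 'a' -> no (next='c')
Matching positions: [2]
Count: 1

1


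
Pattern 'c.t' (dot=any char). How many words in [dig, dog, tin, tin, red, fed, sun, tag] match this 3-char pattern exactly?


Pattern 'c.t' means: starts with 'c', any single char, ends with 't'.
Checking each word (must be exactly 3 chars):
  'dig' (len=3): no
  'dog' (len=3): no
  'tin' (len=3): no
  'tin' (len=3): no
  'red' (len=3): no
  'fed' (len=3): no
  'sun' (len=3): no
  'tag' (len=3): no
Matching words: []
Total: 0

0


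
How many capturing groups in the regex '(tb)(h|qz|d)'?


To count capturing groups, count each '(' that starts a group.
Pattern: '(tb)(h|qz|d)'
Walking through the pattern:
  Position 0: '(' -> group #1
  Position 4: '(' -> group #2
Total capturing groups: 2

2


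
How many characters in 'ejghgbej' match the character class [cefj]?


Character class [cefj] matches any of: {c, e, f, j}
Scanning string 'ejghgbej' character by character:
  pos 0: 'e' -> MATCH
  pos 1: 'j' -> MATCH
  pos 2: 'g' -> no
  pos 3: 'h' -> no
  pos 4: 'g' -> no
  pos 5: 'b' -> no
  pos 6: 'e' -> MATCH
  pos 7: 'j' -> MATCH
Total matches: 4

4


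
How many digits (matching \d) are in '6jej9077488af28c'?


\d matches any digit 0-9.
Scanning '6jej9077488af28c':
  pos 0: '6' -> DIGIT
  pos 4: '9' -> DIGIT
  pos 5: '0' -> DIGIT
  pos 6: '7' -> DIGIT
  pos 7: '7' -> DIGIT
  pos 8: '4' -> DIGIT
  pos 9: '8' -> DIGIT
  pos 10: '8' -> DIGIT
  pos 13: '2' -> DIGIT
  pos 14: '8' -> DIGIT
Digits found: ['6', '9', '0', '7', '7', '4', '8', '8', '2', '8']
Total: 10

10


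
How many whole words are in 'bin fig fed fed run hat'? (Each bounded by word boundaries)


Word boundaries (\b) mark the start/end of each word.
Text: 'bin fig fed fed run hat'
Splitting by whitespace:
  Word 1: 'bin'
  Word 2: 'fig'
  Word 3: 'fed'
  Word 4: 'fed'
  Word 5: 'run'
  Word 6: 'hat'
Total whole words: 6

6


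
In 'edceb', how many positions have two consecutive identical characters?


Looking for consecutive identical characters in 'edceb':
  pos 0-1: 'e' vs 'd' -> different
  pos 1-2: 'd' vs 'c' -> different
  pos 2-3: 'c' vs 'e' -> different
  pos 3-4: 'e' vs 'b' -> different
Consecutive identical pairs: []
Count: 0

0


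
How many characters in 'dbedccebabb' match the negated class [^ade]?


Negated class [^ade] matches any char NOT in {a, d, e}
Scanning 'dbedccebabb':
  pos 0: 'd' -> no (excluded)
  pos 1: 'b' -> MATCH
  pos 2: 'e' -> no (excluded)
  pos 3: 'd' -> no (excluded)
  pos 4: 'c' -> MATCH
  pos 5: 'c' -> MATCH
  pos 6: 'e' -> no (excluded)
  pos 7: 'b' -> MATCH
  pos 8: 'a' -> no (excluded)
  pos 9: 'b' -> MATCH
  pos 10: 'b' -> MATCH
Total matches: 6

6


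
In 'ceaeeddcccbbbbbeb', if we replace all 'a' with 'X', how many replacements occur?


re.sub('a', 'X', text) replaces every occurrence of 'a' with 'X'.
Text: 'ceaeeddcccbbbbbeb'
Scanning for 'a':
  pos 2: 'a' -> replacement #1
Total replacements: 1

1


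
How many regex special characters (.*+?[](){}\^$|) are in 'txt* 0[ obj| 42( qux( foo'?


Regex special characters are: . * + ? [ ] ( ) { } \ ^ $ |
Scanning 'txt* 0[ obj| 42( qux( foo':
  pos 3: '*' -> SPECIAL
  pos 6: '[' -> SPECIAL
  pos 11: '|' -> SPECIAL
  pos 15: '(' -> SPECIAL
  pos 20: '(' -> SPECIAL
Special chars found: ['*', '[', '|', '(', '(']
Total: 5

5


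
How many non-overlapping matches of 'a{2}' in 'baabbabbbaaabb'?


Pattern 'a{2}' matches exactly 2 consecutive a's (greedy, non-overlapping).
String: 'baabbabbbaaabb'
Scanning for runs of a's:
  Run at pos 1: 'aa' (length 2) -> 1 match(es)
  Run at pos 5: 'a' (length 1) -> 0 match(es)
  Run at pos 9: 'aaa' (length 3) -> 1 match(es)
Matches found: ['aa', 'aa']
Total: 2

2


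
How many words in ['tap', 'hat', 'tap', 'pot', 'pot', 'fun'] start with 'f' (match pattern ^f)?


Pattern ^f anchors to start of word. Check which words begin with 'f':
  'tap' -> no
  'hat' -> no
  'tap' -> no
  'pot' -> no
  'pot' -> no
  'fun' -> MATCH (starts with 'f')
Matching words: ['fun']
Count: 1

1


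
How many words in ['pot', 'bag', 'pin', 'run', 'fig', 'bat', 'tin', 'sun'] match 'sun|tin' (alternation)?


Alternation 'sun|tin' matches either 'sun' or 'tin'.
Checking each word:
  'pot' -> no
  'bag' -> no
  'pin' -> no
  'run' -> no
  'fig' -> no
  'bat' -> no
  'tin' -> MATCH
  'sun' -> MATCH
Matches: ['tin', 'sun']
Count: 2

2


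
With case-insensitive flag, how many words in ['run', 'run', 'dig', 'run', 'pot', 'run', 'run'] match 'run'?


Case-insensitive matching: compare each word's lowercase form to 'run'.
  'run' -> lower='run' -> MATCH
  'run' -> lower='run' -> MATCH
  'dig' -> lower='dig' -> no
  'run' -> lower='run' -> MATCH
  'pot' -> lower='pot' -> no
  'run' -> lower='run' -> MATCH
  'run' -> lower='run' -> MATCH
Matches: ['run', 'run', 'run', 'run', 'run']
Count: 5

5


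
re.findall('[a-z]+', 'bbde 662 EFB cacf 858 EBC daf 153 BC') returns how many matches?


Pattern '[a-z]+' finds one or more lowercase letters.
Text: 'bbde 662 EFB cacf 858 EBC daf 153 BC'
Scanning for matches:
  Match 1: 'bbde'
  Match 2: 'cacf'
  Match 3: 'daf'
Total matches: 3

3


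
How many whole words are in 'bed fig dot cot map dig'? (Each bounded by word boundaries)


Word boundaries (\b) mark the start/end of each word.
Text: 'bed fig dot cot map dig'
Splitting by whitespace:
  Word 1: 'bed'
  Word 2: 'fig'
  Word 3: 'dot'
  Word 4: 'cot'
  Word 5: 'map'
  Word 6: 'dig'
Total whole words: 6

6


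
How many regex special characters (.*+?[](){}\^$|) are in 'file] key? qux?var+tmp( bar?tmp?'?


Regex special characters are: . * + ? [ ] ( ) { } \ ^ $ |
Scanning 'file] key? qux?var+tmp( bar?tmp?':
  pos 4: ']' -> SPECIAL
  pos 9: '?' -> SPECIAL
  pos 14: '?' -> SPECIAL
  pos 18: '+' -> SPECIAL
  pos 22: '(' -> SPECIAL
  pos 27: '?' -> SPECIAL
  pos 31: '?' -> SPECIAL
Special chars found: [']', '?', '?', '+', '(', '?', '?']
Total: 7

7


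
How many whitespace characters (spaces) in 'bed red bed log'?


\s matches whitespace characters (spaces, tabs, etc.).
Text: 'bed red bed log'
This text has 4 words separated by spaces.
Number of spaces = number of words - 1 = 4 - 1 = 3

3


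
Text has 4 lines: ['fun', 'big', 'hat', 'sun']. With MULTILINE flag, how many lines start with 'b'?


With MULTILINE flag, ^ matches the start of each line.
Lines: ['fun', 'big', 'hat', 'sun']
Checking which lines start with 'b':
  Line 1: 'fun' -> no
  Line 2: 'big' -> MATCH
  Line 3: 'hat' -> no
  Line 4: 'sun' -> no
Matching lines: ['big']
Count: 1

1


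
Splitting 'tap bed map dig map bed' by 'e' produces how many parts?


Splitting by 'e' breaks the string at each occurrence of the separator.
Text: 'tap bed map dig map bed'
Parts after split:
  Part 1: 'tap b'
  Part 2: 'd map dig map b'
  Part 3: 'd'
Total parts: 3

3


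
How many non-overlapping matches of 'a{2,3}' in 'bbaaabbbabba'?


Pattern 'a{2,3}' matches between 2 and 3 consecutive a's (greedy).
String: 'bbaaabbbabba'
Finding runs of a's and applying greedy matching:
  Run at pos 2: 'aaa' (length 3)
  Run at pos 8: 'a' (length 1)
  Run at pos 11: 'a' (length 1)
Matches: ['aaa']
Count: 1

1


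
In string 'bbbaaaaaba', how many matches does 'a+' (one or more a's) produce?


Pattern 'a+' matches one or more consecutive a's.
String: 'bbbaaaaaba'
Scanning for runs of a:
  Match 1: 'aaaaa' (length 5)
  Match 2: 'a' (length 1)
Total matches: 2

2


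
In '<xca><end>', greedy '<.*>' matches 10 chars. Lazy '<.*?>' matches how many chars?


Greedy '<.*>' tries to match as MUCH as possible.
Lazy '<.*?>' tries to match as LITTLE as possible.

String: '<xca><end>'
Greedy '<.*>' starts at first '<' and extends to the LAST '>': '<xca><end>' (10 chars)
Lazy '<.*?>' starts at first '<' and stops at the FIRST '>': '<xca>' (5 chars)

5


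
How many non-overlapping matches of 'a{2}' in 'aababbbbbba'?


Pattern 'a{2}' matches exactly 2 consecutive a's (greedy, non-overlapping).
String: 'aababbbbbba'
Scanning for runs of a's:
  Run at pos 0: 'aa' (length 2) -> 1 match(es)
  Run at pos 3: 'a' (length 1) -> 0 match(es)
  Run at pos 10: 'a' (length 1) -> 0 match(es)
Matches found: ['aa']
Total: 1

1


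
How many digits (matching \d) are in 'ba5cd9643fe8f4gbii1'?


\d matches any digit 0-9.
Scanning 'ba5cd9643fe8f4gbii1':
  pos 2: '5' -> DIGIT
  pos 5: '9' -> DIGIT
  pos 6: '6' -> DIGIT
  pos 7: '4' -> DIGIT
  pos 8: '3' -> DIGIT
  pos 11: '8' -> DIGIT
  pos 13: '4' -> DIGIT
  pos 18: '1' -> DIGIT
Digits found: ['5', '9', '6', '4', '3', '8', '4', '1']
Total: 8

8


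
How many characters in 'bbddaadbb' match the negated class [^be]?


Negated class [^be] matches any char NOT in {b, e}
Scanning 'bbddaadbb':
  pos 0: 'b' -> no (excluded)
  pos 1: 'b' -> no (excluded)
  pos 2: 'd' -> MATCH
  pos 3: 'd' -> MATCH
  pos 4: 'a' -> MATCH
  pos 5: 'a' -> MATCH
  pos 6: 'd' -> MATCH
  pos 7: 'b' -> no (excluded)
  pos 8: 'b' -> no (excluded)
Total matches: 5

5


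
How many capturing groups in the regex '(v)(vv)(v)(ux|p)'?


To count capturing groups, count each '(' that starts a group.
Pattern: '(v)(vv)(v)(ux|p)'
Walking through the pattern:
  Position 0: '(' -> group #1
  Position 3: '(' -> group #2
  Position 7: '(' -> group #3
  Position 10: '(' -> group #4
Total capturing groups: 4

4


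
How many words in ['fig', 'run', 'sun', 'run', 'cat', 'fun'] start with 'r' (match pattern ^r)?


Pattern ^r anchors to start of word. Check which words begin with 'r':
  'fig' -> no
  'run' -> MATCH (starts with 'r')
  'sun' -> no
  'run' -> MATCH (starts with 'r')
  'cat' -> no
  'fun' -> no
Matching words: ['run', 'run']
Count: 2

2


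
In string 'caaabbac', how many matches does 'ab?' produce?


Pattern 'ab?' matches 'a' optionally followed by 'b'.
String: 'caaabbac'
Scanning left to right for 'a' then checking next char:
  Match 1: 'a' (a not followed by b)
  Match 2: 'a' (a not followed by b)
  Match 3: 'ab' (a followed by b)
  Match 4: 'a' (a not followed by b)
Total matches: 4

4


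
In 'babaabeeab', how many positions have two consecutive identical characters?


Looking for consecutive identical characters in 'babaabeeab':
  pos 0-1: 'b' vs 'a' -> different
  pos 1-2: 'a' vs 'b' -> different
  pos 2-3: 'b' vs 'a' -> different
  pos 3-4: 'a' vs 'a' -> MATCH ('aa')
  pos 4-5: 'a' vs 'b' -> different
  pos 5-6: 'b' vs 'e' -> different
  pos 6-7: 'e' vs 'e' -> MATCH ('ee')
  pos 7-8: 'e' vs 'a' -> different
  pos 8-9: 'a' vs 'b' -> different
Consecutive identical pairs: ['aa', 'ee']
Count: 2

2


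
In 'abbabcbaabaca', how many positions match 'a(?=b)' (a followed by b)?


Lookahead 'a(?=b)' matches 'a' only when followed by 'b'.
String: 'abbabcbaabaca'
Checking each position where char is 'a':
  pos 0: 'a' -> MATCH (next='b')
  pos 3: 'a' -> MATCH (next='b')
  pos 7: 'a' -> no (next='a')
  pos 8: 'a' -> MATCH (next='b')
  pos 10: 'a' -> no (next='c')
Matching positions: [0, 3, 8]
Count: 3

3


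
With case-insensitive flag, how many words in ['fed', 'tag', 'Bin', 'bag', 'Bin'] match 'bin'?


Case-insensitive matching: compare each word's lowercase form to 'bin'.
  'fed' -> lower='fed' -> no
  'tag' -> lower='tag' -> no
  'Bin' -> lower='bin' -> MATCH
  'bag' -> lower='bag' -> no
  'Bin' -> lower='bin' -> MATCH
Matches: ['Bin', 'Bin']
Count: 2

2


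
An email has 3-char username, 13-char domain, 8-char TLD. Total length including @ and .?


An email address has format: username@domain.tld
Username length: 3
'@' character: 1
Domain length: 13
'.' character: 1
TLD length: 8
Total = 3 + 1 + 13 + 1 + 8 = 26

26


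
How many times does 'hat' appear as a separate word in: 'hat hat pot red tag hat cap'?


Scanning each word for exact match 'hat':
  Word 1: 'hat' -> MATCH
  Word 2: 'hat' -> MATCH
  Word 3: 'pot' -> no
  Word 4: 'red' -> no
  Word 5: 'tag' -> no
  Word 6: 'hat' -> MATCH
  Word 7: 'cap' -> no
Total matches: 3

3


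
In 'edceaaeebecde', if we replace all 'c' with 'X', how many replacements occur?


re.sub('c', 'X', text) replaces every occurrence of 'c' with 'X'.
Text: 'edceaaeebecde'
Scanning for 'c':
  pos 2: 'c' -> replacement #1
  pos 10: 'c' -> replacement #2
Total replacements: 2

2


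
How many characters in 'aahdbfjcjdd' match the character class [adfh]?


Character class [adfh] matches any of: {a, d, f, h}
Scanning string 'aahdbfjcjdd' character by character:
  pos 0: 'a' -> MATCH
  pos 1: 'a' -> MATCH
  pos 2: 'h' -> MATCH
  pos 3: 'd' -> MATCH
  pos 4: 'b' -> no
  pos 5: 'f' -> MATCH
  pos 6: 'j' -> no
  pos 7: 'c' -> no
  pos 8: 'j' -> no
  pos 9: 'd' -> MATCH
  pos 10: 'd' -> MATCH
Total matches: 7

7


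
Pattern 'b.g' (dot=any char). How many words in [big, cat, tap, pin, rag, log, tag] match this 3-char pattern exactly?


Pattern 'b.g' means: starts with 'b', any single char, ends with 'g'.
Checking each word (must be exactly 3 chars):
  'big' (len=3): MATCH
  'cat' (len=3): no
  'tap' (len=3): no
  'pin' (len=3): no
  'rag' (len=3): no
  'log' (len=3): no
  'tag' (len=3): no
Matching words: ['big']
Total: 1

1


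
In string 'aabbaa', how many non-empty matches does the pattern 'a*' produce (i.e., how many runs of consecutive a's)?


Pattern 'a*' matches zero or more a's. We want non-empty runs of consecutive a's.
String: 'aabbaa'
Walking through the string to find runs of a's:
  Run 1: positions 0-1 -> 'aa'
  Run 2: positions 4-5 -> 'aa'
Non-empty runs found: ['aa', 'aa']
Count: 2

2


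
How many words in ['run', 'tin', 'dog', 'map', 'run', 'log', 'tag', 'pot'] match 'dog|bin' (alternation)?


Alternation 'dog|bin' matches either 'dog' or 'bin'.
Checking each word:
  'run' -> no
  'tin' -> no
  'dog' -> MATCH
  'map' -> no
  'run' -> no
  'log' -> no
  'tag' -> no
  'pot' -> no
Matches: ['dog']
Count: 1

1


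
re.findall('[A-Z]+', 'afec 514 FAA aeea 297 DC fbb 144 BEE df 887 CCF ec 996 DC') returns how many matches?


Pattern '[A-Z]+' finds one or more uppercase letters.
Text: 'afec 514 FAA aeea 297 DC fbb 144 BEE df 887 CCF ec 996 DC'
Scanning for matches:
  Match 1: 'FAA'
  Match 2: 'DC'
  Match 3: 'BEE'
  Match 4: 'CCF'
  Match 5: 'DC'
Total matches: 5

5


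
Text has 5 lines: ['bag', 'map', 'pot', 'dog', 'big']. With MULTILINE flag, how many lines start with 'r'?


With MULTILINE flag, ^ matches the start of each line.
Lines: ['bag', 'map', 'pot', 'dog', 'big']
Checking which lines start with 'r':
  Line 1: 'bag' -> no
  Line 2: 'map' -> no
  Line 3: 'pot' -> no
  Line 4: 'dog' -> no
  Line 5: 'big' -> no
Matching lines: []
Count: 0

0


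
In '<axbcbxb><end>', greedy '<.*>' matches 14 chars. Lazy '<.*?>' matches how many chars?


Greedy '<.*>' tries to match as MUCH as possible.
Lazy '<.*?>' tries to match as LITTLE as possible.

String: '<axbcbxb><end>'
Greedy '<.*>' starts at first '<' and extends to the LAST '>': '<axbcbxb><end>' (14 chars)
Lazy '<.*?>' starts at first '<' and stops at the FIRST '>': '<axbcbxb>' (9 chars)

9


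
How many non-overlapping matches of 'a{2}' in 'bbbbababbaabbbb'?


Pattern 'a{2}' matches exactly 2 consecutive a's (greedy, non-overlapping).
String: 'bbbbababbaabbbb'
Scanning for runs of a's:
  Run at pos 4: 'a' (length 1) -> 0 match(es)
  Run at pos 6: 'a' (length 1) -> 0 match(es)
  Run at pos 9: 'aa' (length 2) -> 1 match(es)
Matches found: ['aa']
Total: 1

1


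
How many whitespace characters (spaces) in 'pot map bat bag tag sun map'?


\s matches whitespace characters (spaces, tabs, etc.).
Text: 'pot map bat bag tag sun map'
This text has 7 words separated by spaces.
Number of spaces = number of words - 1 = 7 - 1 = 6

6


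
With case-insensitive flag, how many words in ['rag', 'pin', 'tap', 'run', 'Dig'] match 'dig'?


Case-insensitive matching: compare each word's lowercase form to 'dig'.
  'rag' -> lower='rag' -> no
  'pin' -> lower='pin' -> no
  'tap' -> lower='tap' -> no
  'run' -> lower='run' -> no
  'Dig' -> lower='dig' -> MATCH
Matches: ['Dig']
Count: 1

1


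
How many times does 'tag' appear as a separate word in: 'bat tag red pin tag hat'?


Scanning each word for exact match 'tag':
  Word 1: 'bat' -> no
  Word 2: 'tag' -> MATCH
  Word 3: 'red' -> no
  Word 4: 'pin' -> no
  Word 5: 'tag' -> MATCH
  Word 6: 'hat' -> no
Total matches: 2

2


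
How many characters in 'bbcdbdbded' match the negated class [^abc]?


Negated class [^abc] matches any char NOT in {a, b, c}
Scanning 'bbcdbdbded':
  pos 0: 'b' -> no (excluded)
  pos 1: 'b' -> no (excluded)
  pos 2: 'c' -> no (excluded)
  pos 3: 'd' -> MATCH
  pos 4: 'b' -> no (excluded)
  pos 5: 'd' -> MATCH
  pos 6: 'b' -> no (excluded)
  pos 7: 'd' -> MATCH
  pos 8: 'e' -> MATCH
  pos 9: 'd' -> MATCH
Total matches: 5

5


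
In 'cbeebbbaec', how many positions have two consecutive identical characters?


Looking for consecutive identical characters in 'cbeebbbaec':
  pos 0-1: 'c' vs 'b' -> different
  pos 1-2: 'b' vs 'e' -> different
  pos 2-3: 'e' vs 'e' -> MATCH ('ee')
  pos 3-4: 'e' vs 'b' -> different
  pos 4-5: 'b' vs 'b' -> MATCH ('bb')
  pos 5-6: 'b' vs 'b' -> MATCH ('bb')
  pos 6-7: 'b' vs 'a' -> different
  pos 7-8: 'a' vs 'e' -> different
  pos 8-9: 'e' vs 'c' -> different
Consecutive identical pairs: ['ee', 'bb', 'bb']
Count: 3

3


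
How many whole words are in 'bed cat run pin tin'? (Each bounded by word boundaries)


Word boundaries (\b) mark the start/end of each word.
Text: 'bed cat run pin tin'
Splitting by whitespace:
  Word 1: 'bed'
  Word 2: 'cat'
  Word 3: 'run'
  Word 4: 'pin'
  Word 5: 'tin'
Total whole words: 5

5


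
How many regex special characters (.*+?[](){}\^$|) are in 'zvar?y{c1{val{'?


Regex special characters are: . * + ? [ ] ( ) { } \ ^ $ |
Scanning 'zvar?y{c1{val{':
  pos 4: '?' -> SPECIAL
  pos 6: '{' -> SPECIAL
  pos 9: '{' -> SPECIAL
  pos 13: '{' -> SPECIAL
Special chars found: ['?', '{', '{', '{']
Total: 4

4


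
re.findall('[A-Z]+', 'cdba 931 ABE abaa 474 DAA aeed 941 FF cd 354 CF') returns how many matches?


Pattern '[A-Z]+' finds one or more uppercase letters.
Text: 'cdba 931 ABE abaa 474 DAA aeed 941 FF cd 354 CF'
Scanning for matches:
  Match 1: 'ABE'
  Match 2: 'DAA'
  Match 3: 'FF'
  Match 4: 'CF'
Total matches: 4

4


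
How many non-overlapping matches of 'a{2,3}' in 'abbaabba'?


Pattern 'a{2,3}' matches between 2 and 3 consecutive a's (greedy).
String: 'abbaabba'
Finding runs of a's and applying greedy matching:
  Run at pos 0: 'a' (length 1)
  Run at pos 3: 'aa' (length 2)
  Run at pos 7: 'a' (length 1)
Matches: ['aa']
Count: 1

1


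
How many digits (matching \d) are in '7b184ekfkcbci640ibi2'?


\d matches any digit 0-9.
Scanning '7b184ekfkcbci640ibi2':
  pos 0: '7' -> DIGIT
  pos 2: '1' -> DIGIT
  pos 3: '8' -> DIGIT
  pos 4: '4' -> DIGIT
  pos 13: '6' -> DIGIT
  pos 14: '4' -> DIGIT
  pos 15: '0' -> DIGIT
  pos 19: '2' -> DIGIT
Digits found: ['7', '1', '8', '4', '6', '4', '0', '2']
Total: 8

8


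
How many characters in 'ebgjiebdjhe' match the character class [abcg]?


Character class [abcg] matches any of: {a, b, c, g}
Scanning string 'ebgjiebdjhe' character by character:
  pos 0: 'e' -> no
  pos 1: 'b' -> MATCH
  pos 2: 'g' -> MATCH
  pos 3: 'j' -> no
  pos 4: 'i' -> no
  pos 5: 'e' -> no
  pos 6: 'b' -> MATCH
  pos 7: 'd' -> no
  pos 8: 'j' -> no
  pos 9: 'h' -> no
  pos 10: 'e' -> no
Total matches: 3

3


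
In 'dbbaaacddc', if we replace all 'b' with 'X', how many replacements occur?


re.sub('b', 'X', text) replaces every occurrence of 'b' with 'X'.
Text: 'dbbaaacddc'
Scanning for 'b':
  pos 1: 'b' -> replacement #1
  pos 2: 'b' -> replacement #2
Total replacements: 2

2


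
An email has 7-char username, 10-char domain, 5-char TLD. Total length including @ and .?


An email address has format: username@domain.tld
Username length: 7
'@' character: 1
Domain length: 10
'.' character: 1
TLD length: 5
Total = 7 + 1 + 10 + 1 + 5 = 24

24


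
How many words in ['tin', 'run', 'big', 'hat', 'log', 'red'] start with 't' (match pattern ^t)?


Pattern ^t anchors to start of word. Check which words begin with 't':
  'tin' -> MATCH (starts with 't')
  'run' -> no
  'big' -> no
  'hat' -> no
  'log' -> no
  'red' -> no
Matching words: ['tin']
Count: 1

1


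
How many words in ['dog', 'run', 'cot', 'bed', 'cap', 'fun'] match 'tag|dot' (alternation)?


Alternation 'tag|dot' matches either 'tag' or 'dot'.
Checking each word:
  'dog' -> no
  'run' -> no
  'cot' -> no
  'bed' -> no
  'cap' -> no
  'fun' -> no
Matches: []
Count: 0

0


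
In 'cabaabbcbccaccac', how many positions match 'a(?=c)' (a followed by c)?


Lookahead 'a(?=c)' matches 'a' only when followed by 'c'.
String: 'cabaabbcbccaccac'
Checking each position where char is 'a':
  pos 1: 'a' -> no (next='b')
  pos 3: 'a' -> no (next='a')
  pos 4: 'a' -> no (next='b')
  pos 11: 'a' -> MATCH (next='c')
  pos 14: 'a' -> MATCH (next='c')
Matching positions: [11, 14]
Count: 2

2


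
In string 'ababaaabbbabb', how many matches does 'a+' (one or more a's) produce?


Pattern 'a+' matches one or more consecutive a's.
String: 'ababaaabbbabb'
Scanning for runs of a:
  Match 1: 'a' (length 1)
  Match 2: 'a' (length 1)
  Match 3: 'aaa' (length 3)
  Match 4: 'a' (length 1)
Total matches: 4

4


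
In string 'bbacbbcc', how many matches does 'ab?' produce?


Pattern 'ab?' matches 'a' optionally followed by 'b'.
String: 'bbacbbcc'
Scanning left to right for 'a' then checking next char:
  Match 1: 'a' (a not followed by b)
Total matches: 1

1


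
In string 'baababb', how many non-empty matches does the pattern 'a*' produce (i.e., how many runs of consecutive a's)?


Pattern 'a*' matches zero or more a's. We want non-empty runs of consecutive a's.
String: 'baababb'
Walking through the string to find runs of a's:
  Run 1: positions 1-2 -> 'aa'
  Run 2: positions 4-4 -> 'a'
Non-empty runs found: ['aa', 'a']
Count: 2

2


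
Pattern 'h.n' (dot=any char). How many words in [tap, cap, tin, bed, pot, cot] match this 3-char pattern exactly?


Pattern 'h.n' means: starts with 'h', any single char, ends with 'n'.
Checking each word (must be exactly 3 chars):
  'tap' (len=3): no
  'cap' (len=3): no
  'tin' (len=3): no
  'bed' (len=3): no
  'pot' (len=3): no
  'cot' (len=3): no
Matching words: []
Total: 0

0


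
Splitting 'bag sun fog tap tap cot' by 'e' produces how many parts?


Splitting by 'e' breaks the string at each occurrence of the separator.
Text: 'bag sun fog tap tap cot'
Parts after split:
  Part 1: 'bag sun fog tap tap cot'
Total parts: 1

1


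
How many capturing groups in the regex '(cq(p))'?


To count capturing groups, count each '(' that starts a group.
Pattern: '(cq(p))'
Walking through the pattern:
  Position 0: '(' -> group #1
  Position 3: '(' -> group #2
Total capturing groups: 2

2


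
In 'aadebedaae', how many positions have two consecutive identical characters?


Looking for consecutive identical characters in 'aadebedaae':
  pos 0-1: 'a' vs 'a' -> MATCH ('aa')
  pos 1-2: 'a' vs 'd' -> different
  pos 2-3: 'd' vs 'e' -> different
  pos 3-4: 'e' vs 'b' -> different
  pos 4-5: 'b' vs 'e' -> different
  pos 5-6: 'e' vs 'd' -> different
  pos 6-7: 'd' vs 'a' -> different
  pos 7-8: 'a' vs 'a' -> MATCH ('aa')
  pos 8-9: 'a' vs 'e' -> different
Consecutive identical pairs: ['aa', 'aa']
Count: 2

2


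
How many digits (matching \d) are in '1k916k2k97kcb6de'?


\d matches any digit 0-9.
Scanning '1k916k2k97kcb6de':
  pos 0: '1' -> DIGIT
  pos 2: '9' -> DIGIT
  pos 3: '1' -> DIGIT
  pos 4: '6' -> DIGIT
  pos 6: '2' -> DIGIT
  pos 8: '9' -> DIGIT
  pos 9: '7' -> DIGIT
  pos 13: '6' -> DIGIT
Digits found: ['1', '9', '1', '6', '2', '9', '7', '6']
Total: 8

8


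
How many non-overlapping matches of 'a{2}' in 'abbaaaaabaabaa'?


Pattern 'a{2}' matches exactly 2 consecutive a's (greedy, non-overlapping).
String: 'abbaaaaabaabaa'
Scanning for runs of a's:
  Run at pos 0: 'a' (length 1) -> 0 match(es)
  Run at pos 3: 'aaaaa' (length 5) -> 2 match(es)
  Run at pos 9: 'aa' (length 2) -> 1 match(es)
  Run at pos 12: 'aa' (length 2) -> 1 match(es)
Matches found: ['aa', 'aa', 'aa', 'aa']
Total: 4

4


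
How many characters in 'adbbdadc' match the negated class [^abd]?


Negated class [^abd] matches any char NOT in {a, b, d}
Scanning 'adbbdadc':
  pos 0: 'a' -> no (excluded)
  pos 1: 'd' -> no (excluded)
  pos 2: 'b' -> no (excluded)
  pos 3: 'b' -> no (excluded)
  pos 4: 'd' -> no (excluded)
  pos 5: 'a' -> no (excluded)
  pos 6: 'd' -> no (excluded)
  pos 7: 'c' -> MATCH
Total matches: 1

1


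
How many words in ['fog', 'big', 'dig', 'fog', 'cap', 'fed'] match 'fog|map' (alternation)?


Alternation 'fog|map' matches either 'fog' or 'map'.
Checking each word:
  'fog' -> MATCH
  'big' -> no
  'dig' -> no
  'fog' -> MATCH
  'cap' -> no
  'fed' -> no
Matches: ['fog', 'fog']
Count: 2

2


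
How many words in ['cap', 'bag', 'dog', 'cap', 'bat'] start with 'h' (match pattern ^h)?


Pattern ^h anchors to start of word. Check which words begin with 'h':
  'cap' -> no
  'bag' -> no
  'dog' -> no
  'cap' -> no
  'bat' -> no
Matching words: []
Count: 0

0


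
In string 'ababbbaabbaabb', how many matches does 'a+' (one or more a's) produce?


Pattern 'a+' matches one or more consecutive a's.
String: 'ababbbaabbaabb'
Scanning for runs of a:
  Match 1: 'a' (length 1)
  Match 2: 'a' (length 1)
  Match 3: 'aa' (length 2)
  Match 4: 'aa' (length 2)
Total matches: 4

4


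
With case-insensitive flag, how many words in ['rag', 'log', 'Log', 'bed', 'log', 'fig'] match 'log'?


Case-insensitive matching: compare each word's lowercase form to 'log'.
  'rag' -> lower='rag' -> no
  'log' -> lower='log' -> MATCH
  'Log' -> lower='log' -> MATCH
  'bed' -> lower='bed' -> no
  'log' -> lower='log' -> MATCH
  'fig' -> lower='fig' -> no
Matches: ['log', 'Log', 'log']
Count: 3

3


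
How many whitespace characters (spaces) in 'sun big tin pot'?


\s matches whitespace characters (spaces, tabs, etc.).
Text: 'sun big tin pot'
This text has 4 words separated by spaces.
Number of spaces = number of words - 1 = 4 - 1 = 3

3


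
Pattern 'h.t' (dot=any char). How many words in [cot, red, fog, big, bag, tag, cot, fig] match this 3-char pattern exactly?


Pattern 'h.t' means: starts with 'h', any single char, ends with 't'.
Checking each word (must be exactly 3 chars):
  'cot' (len=3): no
  'red' (len=3): no
  'fog' (len=3): no
  'big' (len=3): no
  'bag' (len=3): no
  'tag' (len=3): no
  'cot' (len=3): no
  'fig' (len=3): no
Matching words: []
Total: 0

0


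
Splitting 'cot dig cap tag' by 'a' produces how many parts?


Splitting by 'a' breaks the string at each occurrence of the separator.
Text: 'cot dig cap tag'
Parts after split:
  Part 1: 'cot dig c'
  Part 2: 'p t'
  Part 3: 'g'
Total parts: 3

3


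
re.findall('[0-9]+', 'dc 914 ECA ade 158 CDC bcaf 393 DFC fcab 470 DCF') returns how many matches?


Pattern '[0-9]+' finds one or more digits.
Text: 'dc 914 ECA ade 158 CDC bcaf 393 DFC fcab 470 DCF'
Scanning for matches:
  Match 1: '914'
  Match 2: '158'
  Match 3: '393'
  Match 4: '470'
Total matches: 4

4


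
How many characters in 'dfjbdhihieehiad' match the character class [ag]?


Character class [ag] matches any of: {a, g}
Scanning string 'dfjbdhihieehiad' character by character:
  pos 0: 'd' -> no
  pos 1: 'f' -> no
  pos 2: 'j' -> no
  pos 3: 'b' -> no
  pos 4: 'd' -> no
  pos 5: 'h' -> no
  pos 6: 'i' -> no
  pos 7: 'h' -> no
  pos 8: 'i' -> no
  pos 9: 'e' -> no
  pos 10: 'e' -> no
  pos 11: 'h' -> no
  pos 12: 'i' -> no
  pos 13: 'a' -> MATCH
  pos 14: 'd' -> no
Total matches: 1

1


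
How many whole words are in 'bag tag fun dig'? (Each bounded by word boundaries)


Word boundaries (\b) mark the start/end of each word.
Text: 'bag tag fun dig'
Splitting by whitespace:
  Word 1: 'bag'
  Word 2: 'tag'
  Word 3: 'fun'
  Word 4: 'dig'
Total whole words: 4

4


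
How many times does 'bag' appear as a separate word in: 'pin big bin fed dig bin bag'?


Scanning each word for exact match 'bag':
  Word 1: 'pin' -> no
  Word 2: 'big' -> no
  Word 3: 'bin' -> no
  Word 4: 'fed' -> no
  Word 5: 'dig' -> no
  Word 6: 'bin' -> no
  Word 7: 'bag' -> MATCH
Total matches: 1

1


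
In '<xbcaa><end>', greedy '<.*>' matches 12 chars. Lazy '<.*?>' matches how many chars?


Greedy '<.*>' tries to match as MUCH as possible.
Lazy '<.*?>' tries to match as LITTLE as possible.

String: '<xbcaa><end>'
Greedy '<.*>' starts at first '<' and extends to the LAST '>': '<xbcaa><end>' (12 chars)
Lazy '<.*?>' starts at first '<' and stops at the FIRST '>': '<xbcaa>' (7 chars)

7


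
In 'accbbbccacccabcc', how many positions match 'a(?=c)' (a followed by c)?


Lookahead 'a(?=c)' matches 'a' only when followed by 'c'.
String: 'accbbbccacccabcc'
Checking each position where char is 'a':
  pos 0: 'a' -> MATCH (next='c')
  pos 8: 'a' -> MATCH (next='c')
  pos 12: 'a' -> no (next='b')
Matching positions: [0, 8]
Count: 2

2


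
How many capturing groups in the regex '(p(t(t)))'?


To count capturing groups, count each '(' that starts a group.
Pattern: '(p(t(t)))'
Walking through the pattern:
  Position 0: '(' -> group #1
  Position 2: '(' -> group #2
  Position 4: '(' -> group #3
Total capturing groups: 3

3


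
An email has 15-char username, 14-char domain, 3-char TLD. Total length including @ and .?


An email address has format: username@domain.tld
Username length: 15
'@' character: 1
Domain length: 14
'.' character: 1
TLD length: 3
Total = 15 + 1 + 14 + 1 + 3 = 34

34


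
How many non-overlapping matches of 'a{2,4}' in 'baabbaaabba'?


Pattern 'a{2,4}' matches between 2 and 4 consecutive a's (greedy).
String: 'baabbaaabba'
Finding runs of a's and applying greedy matching:
  Run at pos 1: 'aa' (length 2)
  Run at pos 5: 'aaa' (length 3)
  Run at pos 10: 'a' (length 1)
Matches: ['aa', 'aaa']
Count: 2

2


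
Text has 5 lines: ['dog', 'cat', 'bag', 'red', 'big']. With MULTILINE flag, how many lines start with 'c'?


With MULTILINE flag, ^ matches the start of each line.
Lines: ['dog', 'cat', 'bag', 'red', 'big']
Checking which lines start with 'c':
  Line 1: 'dog' -> no
  Line 2: 'cat' -> MATCH
  Line 3: 'bag' -> no
  Line 4: 'red' -> no
  Line 5: 'big' -> no
Matching lines: ['cat']
Count: 1

1


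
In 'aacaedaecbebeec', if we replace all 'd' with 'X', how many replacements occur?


re.sub('d', 'X', text) replaces every occurrence of 'd' with 'X'.
Text: 'aacaedaecbebeec'
Scanning for 'd':
  pos 5: 'd' -> replacement #1
Total replacements: 1

1


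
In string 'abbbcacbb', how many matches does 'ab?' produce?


Pattern 'ab?' matches 'a' optionally followed by 'b'.
String: 'abbbcacbb'
Scanning left to right for 'a' then checking next char:
  Match 1: 'ab' (a followed by b)
  Match 2: 'a' (a not followed by b)
Total matches: 2

2


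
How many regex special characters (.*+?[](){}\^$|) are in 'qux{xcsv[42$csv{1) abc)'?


Regex special characters are: . * + ? [ ] ( ) { } \ ^ $ |
Scanning 'qux{xcsv[42$csv{1) abc)':
  pos 3: '{' -> SPECIAL
  pos 8: '[' -> SPECIAL
  pos 11: '$' -> SPECIAL
  pos 15: '{' -> SPECIAL
  pos 17: ')' -> SPECIAL
  pos 22: ')' -> SPECIAL
Special chars found: ['{', '[', '$', '{', ')', ')']
Total: 6

6
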